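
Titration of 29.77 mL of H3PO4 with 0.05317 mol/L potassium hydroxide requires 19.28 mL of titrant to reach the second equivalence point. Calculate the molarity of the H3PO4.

n(KOH) = 0.05317 x 0.01928 = 0.001025 mol.
At the second equivalence point, 2 mol OH^- react per mol H3PO4, so n(H3PO4) = 0.001025 / 2 = 0.0005126 mol.
[H3PO4] = 0.0005126 / 0.02977 L = 0.0172 M.

0.0172 M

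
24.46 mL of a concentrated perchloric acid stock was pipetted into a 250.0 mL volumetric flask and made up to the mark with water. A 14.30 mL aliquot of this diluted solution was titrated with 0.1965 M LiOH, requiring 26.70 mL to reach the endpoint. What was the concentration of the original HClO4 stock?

3.75 M

n(LiOH) = 0.1965 x 0.02670 = 0.005247 mol.
n(HClO4) in the aliquot = 0.005247 mol.
[diluted HClO4] = 0.005247 / 0.01430 = 0.3669 M.
Dilution factor = 250.0/24.46 = 10.22, so [stock] = 0.3669 x 10.22 = 3.75 M.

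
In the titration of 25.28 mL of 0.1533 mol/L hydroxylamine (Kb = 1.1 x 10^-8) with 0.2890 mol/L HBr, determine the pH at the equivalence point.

3.52

n(NH2OH) = 0.1533 x 0.02528 = 0.003875 mol; V(HBr) at equivalence = 0.003875/0.2890 = 0.01341 L.
At equivalence the base is fully converted to NH3OH+; total volume = 0.03869 L, so [NH3OH+] = 0.003875/0.03869 = 0.1002 M.
Ka(NH3OH+) = Kw/Kb = 1.0e-14 / 1.1 x 10^-8 = 9.09e-7.
[H^+] = sqrt(Ka x [NH3OH+]) = sqrt(9.09e-7 x 0.1002) = 0.000302 M.
pH = -log(0.000302) = 3.52.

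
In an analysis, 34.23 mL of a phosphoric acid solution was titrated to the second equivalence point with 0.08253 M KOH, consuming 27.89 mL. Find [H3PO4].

0.0336 M

n(KOH) = 0.08253 x 0.02789 = 0.002302 mol.
At the second equivalence point, 2 mol OH^- react per mol H3PO4, so n(H3PO4) = 0.002302 / 2 = 0.001151 mol.
[H3PO4] = 0.001151 / 0.03423 L = 0.0336 M.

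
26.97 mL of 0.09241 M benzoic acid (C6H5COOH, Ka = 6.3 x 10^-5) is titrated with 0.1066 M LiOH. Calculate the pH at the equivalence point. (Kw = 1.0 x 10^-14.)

n(C6H5COOH) = 0.09241 x 0.02697 = 0.002492 mol; V(LiOH) at equivalence = 0.002492/0.1066 = 0.02338 L.
At equivalence all the acid is converted to C6H5COO-; total volume = 0.02697 + 0.02338 = 0.05035 L, so [C6H5COO-] = 0.002492/0.05035 = 0.04950 M.
Kb = Kw/Ka = 1.0e-14 / 6.3 x 10^-5 = 1.59e-10.
[OH^-] = sqrt(Kb x [C6H5COO-]) = sqrt(1.59e-10 x 0.04950) = 2.80e-6 M.
pOH = 5.55, so pH = 14.00 - 5.55 = 8.45.

8.45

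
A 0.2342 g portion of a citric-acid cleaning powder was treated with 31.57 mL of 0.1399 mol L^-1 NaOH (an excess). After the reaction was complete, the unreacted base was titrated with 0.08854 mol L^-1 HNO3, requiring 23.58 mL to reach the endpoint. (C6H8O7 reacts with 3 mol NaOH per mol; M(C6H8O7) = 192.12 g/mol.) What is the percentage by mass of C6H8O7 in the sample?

Total n(NaOH) added = 0.1399 x 0.03157 = 0.004417 mol.
n(HNO3) used = 0.08854 x 0.02358 = 0.002088 mol, which equals the excess n(NaOH).
So n(NaOH) consumed by the sample = 0.004417 - 0.002088 = 0.002329 mol.
n(C6H8O7) = 0.002329 / 3 = 0.0007763 mol.
mass C6H8O7 = 0.0007763 x 192.12 = 0.1491 g, so %C6H8O7 = 0.1491/0.2342 x 100 = 63.7%.

63.7%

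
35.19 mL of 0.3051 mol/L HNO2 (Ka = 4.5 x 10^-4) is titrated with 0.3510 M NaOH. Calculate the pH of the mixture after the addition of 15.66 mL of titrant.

Initial n(HNO2) = 0.3051 x 0.03519 = 0.01074 mol.
n(NaOH) added = 0.3510 x 0.01566 = 0.005497 mol, converting that many moles of HNO2 to NO2-.
Remaining n(HNO2) = 0.005240 mol; n(NO2-) = 0.005497 mol.
By Henderson-Hasselbalch, pH = pKa + log([A^-]/[HA]) = 3.35 + log(0.005497/0.005240) = 3.35 + (+0.02) = 3.37.

3.37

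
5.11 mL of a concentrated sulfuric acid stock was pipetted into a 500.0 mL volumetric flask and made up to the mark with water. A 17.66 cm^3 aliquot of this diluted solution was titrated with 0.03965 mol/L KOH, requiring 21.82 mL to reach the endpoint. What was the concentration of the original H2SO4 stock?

2.40 M

n(KOH) = 0.03965 x 0.02182 = 0.0008652 mol.
n(H2SO4) in the aliquot = 0.0008652 x 1/2 = 0.0004326 mol.
[diluted H2SO4] = 0.0004326 / 0.01766 = 0.02449 M.
Dilution factor = 500.0/5.110 = 97.85, so [stock] = 0.02449 x 97.85 = 2.40 M.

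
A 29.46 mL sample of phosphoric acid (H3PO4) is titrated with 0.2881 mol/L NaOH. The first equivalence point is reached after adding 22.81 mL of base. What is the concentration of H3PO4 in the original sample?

0.223 M

n(NaOH) = 0.2881 x 0.02281 = 0.006572 mol.
At the first equivalence point, 1 mol OH^- react per mol H3PO4, so n(H3PO4) = 0.006572 / 1 = 0.006572 mol.
[H3PO4] = 0.006572 / 0.02946 L = 0.223 M.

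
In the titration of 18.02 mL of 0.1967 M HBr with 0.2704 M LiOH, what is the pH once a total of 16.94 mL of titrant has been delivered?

12.47

n(acid) = 0.1967 x 0.01802 = 0.003545 mol; n(LiOH) added = 0.2704 x 0.01694 = 0.004581 mol.
Base is in excess by 0.004581 - 0.003545 = 0.001036 mol in a total volume of 0.03496 L.
[OH^-] = 0.001036/0.03496 = 0.02964 M, so pOH = 1.53 and pH = 14.00 - 1.53 = 12.47.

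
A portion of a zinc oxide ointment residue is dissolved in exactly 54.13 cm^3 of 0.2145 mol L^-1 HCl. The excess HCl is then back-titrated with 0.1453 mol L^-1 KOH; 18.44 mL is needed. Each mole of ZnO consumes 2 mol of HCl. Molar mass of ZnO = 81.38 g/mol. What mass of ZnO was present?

Total n(HCl) added = 0.2145 x 0.05413 = 0.01161 mol.
n(KOH) used = 0.1453 x 0.01844 = 0.002679 mol, which equals the excess n(HCl).
So n(HCl) consumed by the sample = 0.01161 - 0.002679 = 0.008932 mol.
n(ZnO) = 0.008932 / 2 = 0.004466 mol.
mass = 0.004466 mol x 81.38 g/mol = 0.363 g.

0.363 g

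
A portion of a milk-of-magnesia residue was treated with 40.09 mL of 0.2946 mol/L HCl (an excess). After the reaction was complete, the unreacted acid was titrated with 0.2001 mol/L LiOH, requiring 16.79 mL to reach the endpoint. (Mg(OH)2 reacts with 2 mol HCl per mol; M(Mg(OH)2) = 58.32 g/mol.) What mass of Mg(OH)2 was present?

Total n(HCl) added = 0.2946 x 0.04009 = 0.01181 mol.
n(LiOH) used = 0.2001 x 0.01679 = 0.003360 mol, which equals the excess n(HCl).
So n(HCl) consumed by the sample = 0.01181 - 0.003360 = 0.008451 mol.
n(Mg(OH)2) = 0.008451 / 2 = 0.004225 mol.
mass = 0.004225 mol x 58.32 g/mol = 0.246 g.

0.246 g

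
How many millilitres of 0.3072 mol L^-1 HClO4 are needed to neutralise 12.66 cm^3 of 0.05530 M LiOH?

2.28 mL

n(LiOH) = 0.05530 mol/L x 0.01266 L = 0.0007001 mol.
At equivalence n(HClO4) = n(LiOH) = 0.0007001 mol.
V(HClO4) = 0.0007001 / 0.3072 = 0.002279 L = 2.28 mL.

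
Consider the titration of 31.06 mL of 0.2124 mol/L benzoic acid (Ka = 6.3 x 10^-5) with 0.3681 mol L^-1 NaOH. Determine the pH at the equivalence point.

n(C6H5COOH) = 0.2124 x 0.03106 = 0.006597 mol; V(NaOH) at equivalence = 0.006597/0.3681 = 0.01792 L.
At equivalence all the acid is converted to C6H5COO-; total volume = 0.03106 + 0.01792 = 0.04898 L, so [C6H5COO-] = 0.006597/0.04898 = 0.1347 M.
Kb = Kw/Ka = 1.0e-14 / 6.3 x 10^-5 = 1.59e-10.
[OH^-] = sqrt(Kb x [C6H5COO-]) = sqrt(1.59e-10 x 0.1347) = 4.62e-6 M.
pOH = 5.34, so pH = 14.00 - 5.34 = 8.66.

8.66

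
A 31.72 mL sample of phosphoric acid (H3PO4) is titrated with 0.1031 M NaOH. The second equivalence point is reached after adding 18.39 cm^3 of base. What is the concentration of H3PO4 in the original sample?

n(NaOH) = 0.1031 x 0.01839 = 0.001896 mol.
At the second equivalence point, 2 mol OH^- react per mol H3PO4, so n(H3PO4) = 0.001896 / 2 = 0.0009480 mol.
[H3PO4] = 0.0009480 / 0.03172 L = 0.0299 M.

0.0299 M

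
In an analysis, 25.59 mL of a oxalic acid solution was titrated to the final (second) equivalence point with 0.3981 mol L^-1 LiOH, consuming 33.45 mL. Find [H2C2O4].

n(LiOH) = 0.3981 x 0.03345 = 0.01332 mol.
At the final (second) equivalence point, 2 mol OH^- react per mol H2C2O4, so n(H2C2O4) = 0.01332 / 2 = 0.006658 mol.
[H2C2O4] = 0.006658 / 0.02559 L = 0.260 M.

0.260 M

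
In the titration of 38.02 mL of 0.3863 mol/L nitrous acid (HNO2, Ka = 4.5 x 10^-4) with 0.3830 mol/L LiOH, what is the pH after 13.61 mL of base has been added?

Initial n(HNO2) = 0.3863 x 0.03802 = 0.01469 mol.
n(LiOH) added = 0.3830 x 0.01361 = 0.005213 mol, converting that many moles of HNO2 to NO2-.
Remaining n(HNO2) = 0.009474 mol; n(NO2-) = 0.005213 mol.
By Henderson-Hasselbalch, pH = pKa + log([A^-]/[HA]) = 3.35 + log(0.005213/0.009474) = 3.35 + (-0.26) = 3.09.

3.09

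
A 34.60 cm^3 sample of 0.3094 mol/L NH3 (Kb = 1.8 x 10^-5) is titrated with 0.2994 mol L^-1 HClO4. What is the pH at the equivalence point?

5.04

n(NH3) = 0.3094 x 0.03460 = 0.01071 mol; V(HClO4) at equivalence = 0.01071/0.2994 = 0.03576 L.
At equivalence the base is fully converted to NH4+; total volume = 0.07036 L, so [NH4+] = 0.01071/0.07036 = 0.1522 M.
Ka(NH4+) = Kw/Kb = 1.0e-14 / 1.8 x 10^-5 = 5.56e-10.
[H^+] = sqrt(Ka x [NH4+]) = sqrt(5.56e-10 x 0.1522) = 9.19e-6 M.
pH = -log(9.19e-6) = 5.04.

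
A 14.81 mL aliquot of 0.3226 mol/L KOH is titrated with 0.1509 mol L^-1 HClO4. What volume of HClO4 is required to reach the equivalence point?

31.7 mL

n(KOH) = 0.3226 mol/L x 0.01481 L = 0.004778 mol.
At equivalence n(HClO4) = n(KOH) = 0.004778 mol.
V(HClO4) = 0.004778 / 0.1509 = 0.03166 L = 31.7 mL.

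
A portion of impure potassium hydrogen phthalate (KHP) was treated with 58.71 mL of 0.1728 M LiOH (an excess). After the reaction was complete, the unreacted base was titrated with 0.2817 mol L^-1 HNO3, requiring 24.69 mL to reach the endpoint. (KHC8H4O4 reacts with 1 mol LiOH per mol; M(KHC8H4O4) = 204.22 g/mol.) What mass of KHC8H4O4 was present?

Total n(LiOH) added = 0.1728 x 0.05871 = 0.01015 mol.
n(HNO3) used = 0.2817 x 0.02469 = 0.006955 mol, which equals the excess n(LiOH).
So n(LiOH) consumed by the sample = 0.01015 - 0.006955 = 0.003190 mol.
n(KHC8H4O4) = 0.003190 / 1 = 0.003190 mol.
mass = 0.003190 mol x 204.22 g/mol = 0.651 g.

0.651 g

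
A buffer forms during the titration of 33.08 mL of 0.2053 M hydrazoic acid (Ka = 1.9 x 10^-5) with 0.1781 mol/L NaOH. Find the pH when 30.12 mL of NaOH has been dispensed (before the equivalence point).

Initial n(HN3) = 0.2053 x 0.03308 = 0.006791 mol.
n(NaOH) added = 0.1781 x 0.03012 = 0.005364 mol, converting that many moles of HN3 to N3-.
Remaining n(HN3) = 0.001427 mol; n(N3-) = 0.005364 mol.
By Henderson-Hasselbalch, pH = pKa + log([A^-]/[HA]) = 4.72 + log(0.005364/0.001427) = 4.72 + (+0.58) = 5.30.

5.30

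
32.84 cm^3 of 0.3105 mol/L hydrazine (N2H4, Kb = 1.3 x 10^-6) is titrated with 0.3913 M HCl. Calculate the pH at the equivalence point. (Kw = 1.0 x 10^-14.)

4.44

n(N2H4) = 0.3105 x 0.03284 = 0.01020 mol; V(HCl) at equivalence = 0.01020/0.3913 = 0.02606 L.
At equivalence the base is fully converted to N2H5+; total volume = 0.05890 L, so [N2H5+] = 0.01020/0.05890 = 0.1731 M.
Ka(N2H5+) = Kw/Kb = 1.0e-14 / 1.3 x 10^-6 = 7.69e-9.
[H^+] = sqrt(Ka x [N2H5+]) = sqrt(7.69e-9 x 0.1731) = 3.65e-5 M.
pH = -log(3.65e-5) = 4.44.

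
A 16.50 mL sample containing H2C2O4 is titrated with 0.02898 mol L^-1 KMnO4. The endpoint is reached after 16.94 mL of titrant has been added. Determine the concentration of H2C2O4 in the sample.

n(KMnO4) = 0.02898 x 0.01694 = 0.0004909 mol.
From the balanced equation, 2 mol KMnO4 reacts with 5 mol H2C2O4, so n(H2C2O4) = 0.0004909 x 5/2 = 0.001227 mol.
[H2C2O4] = 0.001227 / 0.01650 L = 0.0744 M.

0.0744 M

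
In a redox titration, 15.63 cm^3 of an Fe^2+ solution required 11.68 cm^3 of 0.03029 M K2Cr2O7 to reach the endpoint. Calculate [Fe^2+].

0.136 M

n(K2Cr2O7) = 0.03029 x 0.01168 = 0.0003538 mol.
From the balanced equation, 1 mol K2Cr2O7 reacts with 6 mol Fe^2+, so n(Fe^2+) = 0.0003538 x 6/1 = 0.002123 mol.
[Fe^2+] = 0.002123 / 0.01563 L = 0.136 M.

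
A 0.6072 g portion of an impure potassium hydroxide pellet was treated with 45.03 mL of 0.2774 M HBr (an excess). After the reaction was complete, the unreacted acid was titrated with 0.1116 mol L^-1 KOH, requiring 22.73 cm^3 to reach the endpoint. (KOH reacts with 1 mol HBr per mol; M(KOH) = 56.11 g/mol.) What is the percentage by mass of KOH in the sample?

92.0%

Total n(HBr) added = 0.2774 x 0.04503 = 0.01249 mol.
n(KOH) used = 0.1116 x 0.02273 = 0.002537 mol, which equals the excess n(HBr).
So n(HBr) consumed by the sample = 0.01249 - 0.002537 = 0.009955 mol.
n(KOH) = 0.009955 / 1 = 0.009955 mol.
mass KOH = 0.009955 x 56.11 = 0.5586 g, so %KOH = 0.5586/0.6072 x 100 = 92.0%.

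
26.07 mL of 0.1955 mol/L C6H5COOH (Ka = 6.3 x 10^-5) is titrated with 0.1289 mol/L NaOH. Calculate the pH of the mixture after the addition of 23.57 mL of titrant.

4.37

Initial n(C6H5COOH) = 0.1955 x 0.02607 = 0.005097 mol.
n(NaOH) added = 0.1289 x 0.02357 = 0.003038 mol, converting that many moles of C6H5COOH to C6H5COO-.
Remaining n(C6H5COOH) = 0.002059 mol; n(C6H5COO-) = 0.003038 mol.
By Henderson-Hasselbalch, pH = pKa + log([A^-]/[HA]) = 4.20 + log(0.003038/0.002059) = 4.20 + (+0.17) = 4.37.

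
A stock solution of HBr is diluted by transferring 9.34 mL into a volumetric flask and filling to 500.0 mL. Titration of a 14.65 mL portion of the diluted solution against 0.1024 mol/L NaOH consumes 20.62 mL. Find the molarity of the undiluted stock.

7.72 M

n(NaOH) = 0.1024 x 0.02062 = 0.002111 mol.
n(HBr) in the aliquot = 0.002111 mol.
[diluted HBr] = 0.002111 / 0.01465 = 0.1441 M.
Dilution factor = 500.0/9.340 = 53.53, so [stock] = 0.1441 x 53.53 = 7.72 M.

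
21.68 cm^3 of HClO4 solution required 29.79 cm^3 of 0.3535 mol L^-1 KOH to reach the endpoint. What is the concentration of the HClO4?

n(KOH) delivered = 0.3535 x 0.02979 = 0.01053 mol.
For a 1:1 reaction, n(HClO4) = 0.01053 mol.
[HClO4] = 0.01053 mol / 0.02168 L = 0.486 M.

0.486 M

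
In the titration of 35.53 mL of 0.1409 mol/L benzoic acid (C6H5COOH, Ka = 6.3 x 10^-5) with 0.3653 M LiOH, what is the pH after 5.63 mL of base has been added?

4.04

Initial n(C6H5COOH) = 0.1409 x 0.03553 = 0.005006 mol.
n(LiOH) added = 0.3653 x 0.005630 = 0.002057 mol, converting that many moles of C6H5COOH to C6H5COO-.
Remaining n(C6H5COOH) = 0.002950 mol; n(C6H5COO-) = 0.002057 mol.
By Henderson-Hasselbalch, pH = pKa + log([A^-]/[HA]) = 4.20 + log(0.002057/0.002950) = 4.20 + (-0.16) = 4.04.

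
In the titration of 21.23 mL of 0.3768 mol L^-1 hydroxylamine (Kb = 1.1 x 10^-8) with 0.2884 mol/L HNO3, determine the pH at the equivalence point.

n(NH2OH) = 0.3768 x 0.02123 = 0.007999 mol; V(HNO3) at equivalence = 0.007999/0.2884 = 0.02774 L.
At equivalence the base is fully converted to NH3OH+; total volume = 0.04897 L, so [NH3OH+] = 0.007999/0.04897 = 0.1634 M.
Ka(NH3OH+) = Kw/Kb = 1.0e-14 / 1.1 x 10^-8 = 9.09e-7.
[H^+] = sqrt(Ka x [NH3OH+]) = sqrt(9.09e-7 x 0.1634) = 0.000385 M.
pH = -log(0.000385) = 3.41.

3.41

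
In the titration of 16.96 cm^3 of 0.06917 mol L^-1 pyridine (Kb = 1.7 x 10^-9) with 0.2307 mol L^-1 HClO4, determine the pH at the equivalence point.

3.25

n(C5H5N) = 0.06917 x 0.01696 = 0.001173 mol; V(HClO4) at equivalence = 0.001173/0.2307 = 0.005085 L.
At equivalence the base is fully converted to C5H5NH+; total volume = 0.02205 L, so [C5H5NH+] = 0.001173/0.02205 = 0.05321 M.
Ka(C5H5NH+) = Kw/Kb = 1.0e-14 / 1.7 x 10^-9 = 5.88e-6.
[H^+] = sqrt(Ka x [C5H5NH+]) = sqrt(5.88e-6 x 0.05321) = 0.000559 M.
pH = -log(0.000559) = 3.25.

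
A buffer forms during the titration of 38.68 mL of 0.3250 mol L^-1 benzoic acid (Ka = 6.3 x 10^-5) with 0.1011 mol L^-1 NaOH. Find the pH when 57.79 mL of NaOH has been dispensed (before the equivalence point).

Initial n(C6H5COOH) = 0.3250 x 0.03868 = 0.01257 mol.
n(NaOH) added = 0.1011 x 0.05779 = 0.005843 mol, converting that many moles of C6H5COOH to C6H5COO-.
Remaining n(C6H5COOH) = 0.006728 mol; n(C6H5COO-) = 0.005843 mol.
By Henderson-Hasselbalch, pH = pKa + log([A^-]/[HA]) = 4.20 + log(0.005843/0.006728) = 4.20 + (-0.06) = 4.14.

4.14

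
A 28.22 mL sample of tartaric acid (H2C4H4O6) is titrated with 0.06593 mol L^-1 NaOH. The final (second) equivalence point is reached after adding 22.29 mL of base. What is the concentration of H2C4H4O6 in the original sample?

0.0260 M

n(NaOH) = 0.06593 x 0.02229 = 0.001470 mol.
At the final (second) equivalence point, 2 mol OH^- react per mol H2C4H4O6, so n(H2C4H4O6) = 0.001470 / 2 = 0.0007348 mol.
[H2C4H4O6] = 0.0007348 / 0.02822 L = 0.0260 M.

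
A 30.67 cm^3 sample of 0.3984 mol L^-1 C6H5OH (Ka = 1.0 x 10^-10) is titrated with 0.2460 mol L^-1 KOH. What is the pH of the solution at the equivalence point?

n(C6H5OH) = 0.3984 x 0.03067 = 0.01222 mol; V(KOH) at equivalence = 0.01222/0.2460 = 0.04967 L.
At equivalence all the acid is converted to C6H5O-; total volume = 0.03067 + 0.04967 = 0.08034 L, so [C6H5O-] = 0.01222/0.08034 = 0.1521 M.
Kb = Kw/Ka = 1.0e-14 / 1.0 x 10^-10 = 0.000100.
[OH^-] = sqrt(Kb x [C6H5O-]) = sqrt(0.000100 x 0.1521) = 0.00390 M.
pOH = 2.41, so pH = 14.00 - 2.41 = 11.59.

11.59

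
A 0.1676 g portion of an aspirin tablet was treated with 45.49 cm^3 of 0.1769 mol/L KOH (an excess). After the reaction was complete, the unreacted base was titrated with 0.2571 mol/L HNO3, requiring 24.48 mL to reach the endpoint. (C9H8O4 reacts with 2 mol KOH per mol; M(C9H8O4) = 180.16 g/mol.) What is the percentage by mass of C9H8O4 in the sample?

94.2%

Total n(KOH) added = 0.1769 x 0.04549 = 0.008047 mol.
n(HNO3) used = 0.2571 x 0.02448 = 0.006294 mol, which equals the excess n(KOH).
So n(KOH) consumed by the sample = 0.008047 - 0.006294 = 0.001753 mol.
n(C9H8O4) = 0.001753 / 2 = 0.0008767 mol.
mass C9H8O4 = 0.0008767 x 180.16 = 0.1579 g, so %C9H8O4 = 0.1579/0.1676 x 100 = 94.2%.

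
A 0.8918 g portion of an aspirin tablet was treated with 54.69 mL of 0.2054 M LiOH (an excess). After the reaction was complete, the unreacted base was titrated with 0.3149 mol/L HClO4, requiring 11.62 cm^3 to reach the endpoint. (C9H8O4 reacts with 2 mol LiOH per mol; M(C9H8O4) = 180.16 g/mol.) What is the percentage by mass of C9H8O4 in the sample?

76.5%

Total n(LiOH) added = 0.2054 x 0.05469 = 0.01123 mol.
n(HClO4) used = 0.3149 x 0.01162 = 0.003659 mol, which equals the excess n(LiOH).
So n(LiOH) consumed by the sample = 0.01123 - 0.003659 = 0.007574 mol.
n(C9H8O4) = 0.007574 / 2 = 0.003787 mol.
mass C9H8O4 = 0.003787 x 180.16 = 0.6823 g, so %C9H8O4 = 0.6823/0.8918 x 100 = 76.5%.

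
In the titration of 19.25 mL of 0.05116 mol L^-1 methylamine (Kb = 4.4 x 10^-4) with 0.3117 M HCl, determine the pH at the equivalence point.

6.00

n(CH3NH2) = 0.05116 x 0.01925 = 0.0009848 mol; V(HCl) at equivalence = 0.0009848/0.3117 = 0.003160 L.
At equivalence the base is fully converted to CH3NH3+; total volume = 0.02241 L, so [CH3NH3+] = 0.0009848/0.02241 = 0.04395 M.
Ka(CH3NH3+) = Kw/Kb = 1.0e-14 / 4.4 x 10^-4 = 2.27e-11.
[H^+] = sqrt(Ka x [CH3NH3+]) = sqrt(2.27e-11 x 0.04395) = 9.99e-7 M.
pH = -log(9.99e-7) = 6.00.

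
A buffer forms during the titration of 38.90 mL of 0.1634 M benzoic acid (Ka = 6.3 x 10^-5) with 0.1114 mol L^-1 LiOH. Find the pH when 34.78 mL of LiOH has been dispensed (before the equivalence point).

4.39

Initial n(C6H5COOH) = 0.1634 x 0.03890 = 0.006356 mol.
n(LiOH) added = 0.1114 x 0.03478 = 0.003874 mol, converting that many moles of C6H5COOH to C6H5COO-.
Remaining n(C6H5COOH) = 0.002482 mol; n(C6H5COO-) = 0.003874 mol.
By Henderson-Hasselbalch, pH = pKa + log([A^-]/[HA]) = 4.20 + log(0.003874/0.002482) = 4.20 + (+0.19) = 4.39.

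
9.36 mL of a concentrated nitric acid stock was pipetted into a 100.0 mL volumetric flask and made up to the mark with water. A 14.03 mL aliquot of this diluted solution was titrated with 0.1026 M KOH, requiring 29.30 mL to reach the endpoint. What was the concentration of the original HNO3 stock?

n(KOH) = 0.1026 x 0.02930 = 0.003006 mol.
n(HNO3) in the aliquot = 0.003006 mol.
[diluted HNO3] = 0.003006 / 0.01403 = 0.2143 M.
Dilution factor = 100.0/9.360 = 10.68, so [stock] = 0.2143 x 10.68 = 2.29 M.

2.29 M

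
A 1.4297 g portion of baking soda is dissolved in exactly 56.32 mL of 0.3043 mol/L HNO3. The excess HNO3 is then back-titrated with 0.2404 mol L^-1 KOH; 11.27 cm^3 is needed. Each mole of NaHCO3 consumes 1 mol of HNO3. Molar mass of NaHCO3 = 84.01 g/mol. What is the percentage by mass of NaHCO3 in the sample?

Total n(HNO3) added = 0.3043 x 0.05632 = 0.01714 mol.
n(KOH) used = 0.2404 x 0.01127 = 0.002709 mol, which equals the excess n(HNO3).
So n(HNO3) consumed by the sample = 0.01714 - 0.002709 = 0.01443 mol.
n(NaHCO3) = 0.01443 / 1 = 0.01443 mol.
mass NaHCO3 = 0.01443 x 84.01 = 1.212 g, so %NaHCO3 = 1.212/1.4297 x 100 = 84.8%.

84.8%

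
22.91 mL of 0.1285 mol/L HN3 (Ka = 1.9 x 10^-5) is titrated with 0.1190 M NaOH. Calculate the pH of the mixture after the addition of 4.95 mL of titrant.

Initial n(HN3) = 0.1285 x 0.02291 = 0.002944 mol.
n(NaOH) added = 0.1190 x 0.004950 = 0.0005890 mol, converting that many moles of HN3 to N3-.
Remaining n(HN3) = 0.002355 mol; n(N3-) = 0.0005890 mol.
By Henderson-Hasselbalch, pH = pKa + log([A^-]/[HA]) = 4.72 + log(0.0005890/0.002355) = 4.72 + (-0.60) = 4.12.

4.12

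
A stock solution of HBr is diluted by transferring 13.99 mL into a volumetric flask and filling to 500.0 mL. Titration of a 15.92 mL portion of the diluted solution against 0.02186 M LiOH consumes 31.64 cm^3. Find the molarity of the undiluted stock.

1.55 M

n(LiOH) = 0.02186 x 0.03164 = 0.0006917 mol.
n(HBr) in the aliquot = 0.0006917 mol.
[diluted HBr] = 0.0006917 / 0.01592 = 0.04345 M.
Dilution factor = 500.0/13.99 = 35.74, so [stock] = 0.04345 x 35.74 = 1.55 M.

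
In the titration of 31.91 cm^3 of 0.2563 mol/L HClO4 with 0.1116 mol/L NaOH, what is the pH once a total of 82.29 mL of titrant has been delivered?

11.94

n(acid) = 0.2563 x 0.03191 = 0.008179 mol; n(NaOH) added = 0.1116 x 0.08229 = 0.009184 mol.
Base is in excess by 0.009184 - 0.008179 = 0.001005 mol in a total volume of 0.1142 L.
[OH^-] = 0.001005/0.1142 = 0.008801 M, so pOH = 2.06 and pH = 14.00 - 2.06 = 11.94.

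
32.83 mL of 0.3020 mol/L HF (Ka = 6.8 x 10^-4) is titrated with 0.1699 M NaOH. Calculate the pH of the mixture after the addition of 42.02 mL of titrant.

Initial n(HF) = 0.3020 x 0.03283 = 0.009915 mol.
n(NaOH) added = 0.1699 x 0.04202 = 0.007139 mol, converting that many moles of HF to F-.
Remaining n(HF) = 0.002775 mol; n(F-) = 0.007139 mol.
By Henderson-Hasselbalch, pH = pKa + log([A^-]/[HA]) = 3.17 + log(0.007139/0.002775) = 3.17 + (+0.41) = 3.58.

3.58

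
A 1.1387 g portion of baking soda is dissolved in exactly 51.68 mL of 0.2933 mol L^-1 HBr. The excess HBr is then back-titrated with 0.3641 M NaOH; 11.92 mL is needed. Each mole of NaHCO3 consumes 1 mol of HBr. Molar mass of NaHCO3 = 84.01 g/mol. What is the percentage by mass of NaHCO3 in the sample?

Total n(HBr) added = 0.2933 x 0.05168 = 0.01516 mol.
n(NaOH) used = 0.3641 x 0.01192 = 0.004340 mol, which equals the excess n(HBr).
So n(HBr) consumed by the sample = 0.01516 - 0.004340 = 0.01082 mol.
n(NaHCO3) = 0.01082 / 1 = 0.01082 mol.
mass NaHCO3 = 0.01082 x 84.01 = 0.9088 g, so %NaHCO3 = 0.9088/1.1387 x 100 = 79.8%.

79.8%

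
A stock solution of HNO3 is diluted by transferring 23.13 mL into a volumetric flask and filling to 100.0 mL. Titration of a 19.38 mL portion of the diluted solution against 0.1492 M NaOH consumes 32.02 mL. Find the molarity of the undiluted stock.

1.07 M

n(NaOH) = 0.1492 x 0.03202 = 0.004777 mol.
n(HNO3) in the aliquot = 0.004777 mol.
[diluted HNO3] = 0.004777 / 0.01938 = 0.2465 M.
Dilution factor = 100.0/23.13 = 4.323, so [stock] = 0.2465 x 4.323 = 1.07 M.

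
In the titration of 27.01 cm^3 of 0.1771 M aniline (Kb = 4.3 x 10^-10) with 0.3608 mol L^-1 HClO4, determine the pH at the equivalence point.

n(C6H5NH2) = 0.1771 x 0.02701 = 0.004783 mol; V(HClO4) at equivalence = 0.004783/0.3608 = 0.01326 L.
At equivalence the base is fully converted to C6H5NH3+; total volume = 0.04027 L, so [C6H5NH3+] = 0.004783/0.04027 = 0.1188 M.
Ka(C6H5NH3+) = Kw/Kb = 1.0e-14 / 4.3 x 10^-10 = 2.33e-5.
[H^+] = sqrt(Ka x [C6H5NH3+]) = sqrt(2.33e-5 x 0.1188) = 0.00166 M.
pH = -log(0.00166) = 2.78.

2.78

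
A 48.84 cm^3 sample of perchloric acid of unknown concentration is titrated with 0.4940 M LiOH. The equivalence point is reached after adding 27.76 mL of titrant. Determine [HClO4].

n(LiOH) delivered = 0.4940 x 0.02776 = 0.01371 mol.
For a 1:1 reaction, n(HClO4) = 0.01371 mol.
[HClO4] = 0.01371 mol / 0.04884 L = 0.281 M.

0.281 M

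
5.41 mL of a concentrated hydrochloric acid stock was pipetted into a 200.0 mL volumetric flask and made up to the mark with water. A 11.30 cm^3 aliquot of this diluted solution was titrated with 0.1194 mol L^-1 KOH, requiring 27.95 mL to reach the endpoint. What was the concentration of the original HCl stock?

10.9 M

n(KOH) = 0.1194 x 0.02795 = 0.003337 mol.
n(HCl) in the aliquot = 0.003337 mol.
[diluted HCl] = 0.003337 / 0.01130 = 0.2953 M.
Dilution factor = 200.0/5.410 = 36.97, so [stock] = 0.2953 x 36.97 = 10.9 M.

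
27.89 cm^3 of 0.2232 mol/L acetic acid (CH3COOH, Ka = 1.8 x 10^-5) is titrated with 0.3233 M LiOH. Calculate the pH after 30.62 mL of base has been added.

12.80

n(acid) = 0.2232 x 0.02789 = 0.006225 mol; n(LiOH) added = 0.3233 x 0.03062 = 0.009899 mol.
Base is in excess by 0.009899 - 0.006225 = 0.003674 mol in a total volume of 0.05851 L.
[OH^-] = 0.003674/0.05851 = 0.06280 M, so pOH = 1.20 and pH = 14.00 - 1.20 = 12.80.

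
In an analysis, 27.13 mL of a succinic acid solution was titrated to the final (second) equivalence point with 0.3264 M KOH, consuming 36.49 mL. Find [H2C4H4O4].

0.220 M

n(KOH) = 0.3264 x 0.03649 = 0.01191 mol.
At the final (second) equivalence point, 2 mol OH^- react per mol H2C4H4O4, so n(H2C4H4O4) = 0.01191 / 2 = 0.005955 mol.
[H2C4H4O4] = 0.005955 / 0.02713 L = 0.220 M.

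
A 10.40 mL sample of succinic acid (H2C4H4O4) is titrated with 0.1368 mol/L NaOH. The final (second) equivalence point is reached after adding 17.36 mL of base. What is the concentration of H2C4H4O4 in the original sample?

0.114 M

n(NaOH) = 0.1368 x 0.01736 = 0.002375 mol.
At the final (second) equivalence point, 2 mol OH^- react per mol H2C4H4O4, so n(H2C4H4O4) = 0.002375 / 2 = 0.001187 mol.
[H2C4H4O4] = 0.001187 / 0.01040 L = 0.114 M.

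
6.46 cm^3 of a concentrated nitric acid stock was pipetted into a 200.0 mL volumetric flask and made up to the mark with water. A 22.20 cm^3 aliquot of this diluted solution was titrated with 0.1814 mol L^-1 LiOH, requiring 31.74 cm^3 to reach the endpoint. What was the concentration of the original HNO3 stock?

8.03 M

n(LiOH) = 0.1814 x 0.03174 = 0.005758 mol.
n(HNO3) in the aliquot = 0.005758 mol.
[diluted HNO3] = 0.005758 / 0.02220 = 0.2594 M.
Dilution factor = 200.0/6.460 = 30.96, so [stock] = 0.2594 x 30.96 = 8.03 M.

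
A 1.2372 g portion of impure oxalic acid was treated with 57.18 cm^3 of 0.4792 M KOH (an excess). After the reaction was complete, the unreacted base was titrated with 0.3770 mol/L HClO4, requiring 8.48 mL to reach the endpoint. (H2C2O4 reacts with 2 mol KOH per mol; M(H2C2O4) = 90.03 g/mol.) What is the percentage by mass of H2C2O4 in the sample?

88.1%

Total n(KOH) added = 0.4792 x 0.05718 = 0.02740 mol.
n(HClO4) used = 0.3770 x 0.008480 = 0.003197 mol, which equals the excess n(KOH).
So n(KOH) consumed by the sample = 0.02740 - 0.003197 = 0.02420 mol.
n(H2C2O4) = 0.02420 / 2 = 0.01210 mol.
mass H2C2O4 = 0.01210 x 90.03 = 1.090 g, so %H2C2O4 = 1.090/1.2372 x 100 = 88.1%.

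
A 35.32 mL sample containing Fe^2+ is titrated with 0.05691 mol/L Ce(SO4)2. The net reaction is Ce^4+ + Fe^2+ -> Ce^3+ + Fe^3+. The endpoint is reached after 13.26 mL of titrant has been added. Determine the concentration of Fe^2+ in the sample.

0.0214 M

n(Ce(SO4)2) = 0.05691 x 0.01326 = 0.0007546 mol.
From the balanced equation, 1 mol Ce(SO4)2 reacts with 1 mol Fe^2+, so n(Fe^2+) = 0.0007546 x 1/1 = 0.0007546 mol.
[Fe^2+] = 0.0007546 / 0.03532 L = 0.0214 M.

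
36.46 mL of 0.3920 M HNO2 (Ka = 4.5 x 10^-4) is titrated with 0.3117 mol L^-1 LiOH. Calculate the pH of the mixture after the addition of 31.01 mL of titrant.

Initial n(HNO2) = 0.3920 x 0.03646 = 0.01429 mol.
n(LiOH) added = 0.3117 x 0.03101 = 0.009666 mol, converting that many moles of HNO2 to NO2-.
Remaining n(HNO2) = 0.004627 mol; n(NO2-) = 0.009666 mol.
By Henderson-Hasselbalch, pH = pKa + log([A^-]/[HA]) = 3.35 + log(0.009666/0.004627) = 3.35 + (+0.32) = 3.67.

3.67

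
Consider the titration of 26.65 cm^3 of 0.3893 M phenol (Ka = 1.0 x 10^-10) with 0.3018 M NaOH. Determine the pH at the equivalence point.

n(C6H5OH) = 0.3893 x 0.02665 = 0.01037 mol; V(NaOH) at equivalence = 0.01037/0.3018 = 0.03438 L.
At equivalence all the acid is converted to C6H5O-; total volume = 0.02665 + 0.03438 = 0.06103 L, so [C6H5O-] = 0.01037/0.06103 = 0.1700 M.
Kb = Kw/Ka = 1.0e-14 / 1.0 x 10^-10 = 0.000100.
[OH^-] = sqrt(Kb x [C6H5O-]) = sqrt(0.000100 x 0.1700) = 0.00412 M.
pOH = 2.38, so pH = 14.00 - 2.38 = 11.62.

11.62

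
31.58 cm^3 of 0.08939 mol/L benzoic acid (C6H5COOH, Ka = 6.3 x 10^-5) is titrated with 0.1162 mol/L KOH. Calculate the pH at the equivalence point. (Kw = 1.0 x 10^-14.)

8.45

n(C6H5COOH) = 0.08939 x 0.03158 = 0.002823 mol; V(KOH) at equivalence = 0.002823/0.1162 = 0.02429 L.
At equivalence all the acid is converted to C6H5COO-; total volume = 0.03158 + 0.02429 = 0.05587 L, so [C6H5COO-] = 0.002823/0.05587 = 0.05052 M.
Kb = Kw/Ka = 1.0e-14 / 6.3 x 10^-5 = 1.59e-10.
[OH^-] = sqrt(Kb x [C6H5COO-]) = sqrt(1.59e-10 x 0.05052) = 2.83e-6 M.
pOH = 5.55, so pH = 14.00 - 5.55 = 8.45.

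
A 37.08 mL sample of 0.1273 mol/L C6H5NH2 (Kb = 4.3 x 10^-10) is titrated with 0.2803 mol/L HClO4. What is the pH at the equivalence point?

n(C6H5NH2) = 0.1273 x 0.03708 = 0.004720 mol; V(HClO4) at equivalence = 0.004720/0.2803 = 0.01684 L.
At equivalence the base is fully converted to C6H5NH3+; total volume = 0.05392 L, so [C6H5NH3+] = 0.004720/0.05392 = 0.08754 M.
Ka(C6H5NH3+) = Kw/Kb = 1.0e-14 / 4.3 x 10^-10 = 2.33e-5.
[H^+] = sqrt(Ka x [C6H5NH3+]) = sqrt(2.33e-5 x 0.08754) = 0.00143 M.
pH = -log(0.00143) = 2.85.

2.85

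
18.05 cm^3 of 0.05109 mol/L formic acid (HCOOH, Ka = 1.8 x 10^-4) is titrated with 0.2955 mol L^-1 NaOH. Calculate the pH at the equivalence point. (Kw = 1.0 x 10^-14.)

8.19

n(HCOOH) = 0.05109 x 0.01805 = 0.0009222 mol; V(NaOH) at equivalence = 0.0009222/0.2955 = 0.003121 L.
At equivalence all the acid is converted to HCOO-; total volume = 0.01805 + 0.003121 = 0.02117 L, so [HCOO-] = 0.0009222/0.02117 = 0.04356 M.
Kb = Kw/Ka = 1.0e-14 / 1.8 x 10^-4 = 5.56e-11.
[OH^-] = sqrt(Kb x [HCOO-]) = sqrt(5.56e-11 x 0.04356) = 1.56e-6 M.
pOH = 5.81, so pH = 14.00 - 5.81 = 8.19.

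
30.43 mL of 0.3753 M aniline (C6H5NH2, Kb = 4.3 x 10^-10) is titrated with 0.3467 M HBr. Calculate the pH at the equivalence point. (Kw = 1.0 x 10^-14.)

2.69

n(C6H5NH2) = 0.3753 x 0.03043 = 0.01142 mol; V(HBr) at equivalence = 0.01142/0.3467 = 0.03294 L.
At equivalence the base is fully converted to C6H5NH3+; total volume = 0.06337 L, so [C6H5NH3+] = 0.01142/0.06337 = 0.1802 M.
Ka(C6H5NH3+) = Kw/Kb = 1.0e-14 / 4.3 x 10^-10 = 2.33e-5.
[H^+] = sqrt(Ka x [C6H5NH3+]) = sqrt(2.33e-5 x 0.1802) = 0.00205 M.
pH = -log(0.00205) = 2.69.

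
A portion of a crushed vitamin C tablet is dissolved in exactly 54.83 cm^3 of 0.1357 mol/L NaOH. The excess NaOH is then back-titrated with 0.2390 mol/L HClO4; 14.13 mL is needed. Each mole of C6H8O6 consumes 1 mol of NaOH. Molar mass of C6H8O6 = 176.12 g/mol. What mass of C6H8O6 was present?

0.716 g

Total n(NaOH) added = 0.1357 x 0.05483 = 0.007440 mol.
n(HClO4) used = 0.2390 x 0.01413 = 0.003377 mol, which equals the excess n(NaOH).
So n(NaOH) consumed by the sample = 0.007440 - 0.003377 = 0.004063 mol.
n(C6H8O6) = 0.004063 / 1 = 0.004063 mol.
mass = 0.004063 mol x 176.12 g/mol = 0.716 g.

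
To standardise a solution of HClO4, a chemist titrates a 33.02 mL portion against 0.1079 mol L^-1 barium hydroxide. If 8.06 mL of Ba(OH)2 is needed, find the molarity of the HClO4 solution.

n(Ba(OH)2) delivered = 0.1079 x 0.008060 = 0.0008697 mol.
The reaction is 2 HClO4 + 1 Ba(OH)2, so n(HClO4) = 0.0008697 x 2/1 = 0.001739 mol.
[HClO4] = 0.001739 mol / 0.03302 L = 0.0527 M.

0.0527 M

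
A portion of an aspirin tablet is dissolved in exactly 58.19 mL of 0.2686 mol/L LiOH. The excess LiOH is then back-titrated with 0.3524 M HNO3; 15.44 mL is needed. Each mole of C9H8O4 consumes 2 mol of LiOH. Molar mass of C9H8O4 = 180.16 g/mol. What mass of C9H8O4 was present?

0.918 g

Total n(LiOH) added = 0.2686 x 0.05819 = 0.01563 mol.
n(HNO3) used = 0.3524 x 0.01544 = 0.005441 mol, which equals the excess n(LiOH).
So n(LiOH) consumed by the sample = 0.01563 - 0.005441 = 0.01019 mol.
n(C9H8O4) = 0.01019 / 2 = 0.005094 mol.
mass = 0.005094 mol x 180.16 g/mol = 0.918 g.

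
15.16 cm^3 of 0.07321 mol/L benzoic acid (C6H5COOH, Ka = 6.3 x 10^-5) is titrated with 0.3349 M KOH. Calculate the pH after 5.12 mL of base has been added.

12.47

n(acid) = 0.07321 x 0.01516 = 0.001110 mol; n(KOH) added = 0.3349 x 0.005120 = 0.001715 mol.
Base is in excess by 0.001715 - 0.001110 = 0.0006048 mol in a total volume of 0.02028 L.
[OH^-] = 0.0006048/0.02028 = 0.02982 M, so pOH = 1.53 and pH = 14.00 - 1.53 = 12.47.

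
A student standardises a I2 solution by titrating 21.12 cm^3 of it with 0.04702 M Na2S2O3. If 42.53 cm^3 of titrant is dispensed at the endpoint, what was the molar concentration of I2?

0.0473 M

n(Na2S2O3) = 0.04702 x 0.04253 = 0.002000 mol.
From the balanced equation, 2 mol Na2S2O3 reacts with 1 mol I2, so n(I2) = 0.002000 x 1/2 = 0.0009999 mol.
[I2] = 0.0009999 / 0.02112 L = 0.0473 M.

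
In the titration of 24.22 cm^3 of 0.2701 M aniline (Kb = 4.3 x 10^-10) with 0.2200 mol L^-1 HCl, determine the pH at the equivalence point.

2.77

n(C6H5NH2) = 0.2701 x 0.02422 = 0.006542 mol; V(HCl) at equivalence = 0.006542/0.2200 = 0.02974 L.
At equivalence the base is fully converted to C6H5NH3+; total volume = 0.05396 L, so [C6H5NH3+] = 0.006542/0.05396 = 0.1212 M.
Ka(C6H5NH3+) = Kw/Kb = 1.0e-14 / 4.3 x 10^-10 = 2.33e-5.
[H^+] = sqrt(Ka x [C6H5NH3+]) = sqrt(2.33e-5 x 0.1212) = 0.00168 M.
pH = -log(0.00168) = 2.77.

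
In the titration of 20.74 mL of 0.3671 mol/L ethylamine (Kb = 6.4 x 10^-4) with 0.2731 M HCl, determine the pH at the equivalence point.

n(C2H5NH2) = 0.3671 x 0.02074 = 0.007614 mol; V(HCl) at equivalence = 0.007614/0.2731 = 0.02788 L.
At equivalence the base is fully converted to C2H5NH3+; total volume = 0.04862 L, so [C2H5NH3+] = 0.007614/0.04862 = 0.1566 M.
Ka(C2H5NH3+) = Kw/Kb = 1.0e-14 / 6.4 x 10^-4 = 1.56e-11.
[H^+] = sqrt(Ka x [C2H5NH3+]) = sqrt(1.56e-11 x 0.1566) = 1.56e-6 M.
pH = -log(1.56e-6) = 5.81.

5.81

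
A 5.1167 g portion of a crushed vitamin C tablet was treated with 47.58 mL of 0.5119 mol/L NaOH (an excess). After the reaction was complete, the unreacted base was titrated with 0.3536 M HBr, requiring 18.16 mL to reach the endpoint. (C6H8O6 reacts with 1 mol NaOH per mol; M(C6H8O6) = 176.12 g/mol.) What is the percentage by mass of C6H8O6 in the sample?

61.7%

Total n(NaOH) added = 0.5119 x 0.04758 = 0.02436 mol.
n(HBr) used = 0.3536 x 0.01816 = 0.006421 mol, which equals the excess n(NaOH).
So n(NaOH) consumed by the sample = 0.02436 - 0.006421 = 0.01793 mol.
n(C6H8O6) = 0.01793 / 1 = 0.01793 mol.
mass C6H8O6 = 0.01793 x 176.12 = 3.159 g, so %C6H8O6 = 3.159/5.1167 x 100 = 61.7%.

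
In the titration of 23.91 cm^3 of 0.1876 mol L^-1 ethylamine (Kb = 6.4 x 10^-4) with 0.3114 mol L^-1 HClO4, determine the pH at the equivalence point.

5.87

n(C2H5NH2) = 0.1876 x 0.02391 = 0.004486 mol; V(HClO4) at equivalence = 0.004486/0.3114 = 0.01440 L.
At equivalence the base is fully converted to C2H5NH3+; total volume = 0.03831 L, so [C2H5NH3+] = 0.004486/0.03831 = 0.1171 M.
Ka(C2H5NH3+) = Kw/Kb = 1.0e-14 / 6.4 x 10^-4 = 1.56e-11.
[H^+] = sqrt(Ka x [C2H5NH3+]) = sqrt(1.56e-11 x 0.1171) = 1.35e-6 M.
pH = -log(1.35e-6) = 5.87.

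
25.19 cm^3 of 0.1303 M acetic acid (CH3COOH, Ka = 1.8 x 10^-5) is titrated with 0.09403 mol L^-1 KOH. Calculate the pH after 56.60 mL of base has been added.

n(acid) = 0.1303 x 0.02519 = 0.003282 mol; n(KOH) added = 0.09403 x 0.05660 = 0.005322 mol.
Base is in excess by 0.005322 - 0.003282 = 0.002040 mol in a total volume of 0.08179 L.
[OH^-] = 0.002040/0.08179 = 0.02494 M, so pOH = 1.60 and pH = 14.00 - 1.60 = 12.40.

12.40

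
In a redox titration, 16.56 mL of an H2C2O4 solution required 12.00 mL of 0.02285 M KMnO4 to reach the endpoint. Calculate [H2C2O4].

0.0414 M

n(KMnO4) = 0.02285 x 0.01200 = 0.0002742 mol.
From the balanced equation, 2 mol KMnO4 reacts with 5 mol H2C2O4, so n(H2C2O4) = 0.0002742 x 5/2 = 0.0006855 mol.
[H2C2O4] = 0.0006855 / 0.01656 L = 0.0414 M.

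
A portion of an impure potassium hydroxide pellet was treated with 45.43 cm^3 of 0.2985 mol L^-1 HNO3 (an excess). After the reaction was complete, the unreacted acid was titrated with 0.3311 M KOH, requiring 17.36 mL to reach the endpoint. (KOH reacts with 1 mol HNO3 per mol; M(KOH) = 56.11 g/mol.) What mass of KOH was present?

0.438 g

Total n(HNO3) added = 0.2985 x 0.04543 = 0.01356 mol.
n(KOH) used = 0.3311 x 0.01736 = 0.005748 mol, which equals the excess n(HNO3).
So n(HNO3) consumed by the sample = 0.01356 - 0.005748 = 0.007813 mol.
n(KOH) = 0.007813 / 1 = 0.007813 mol.
mass = 0.007813 mol x 56.11 g/mol = 0.438 g.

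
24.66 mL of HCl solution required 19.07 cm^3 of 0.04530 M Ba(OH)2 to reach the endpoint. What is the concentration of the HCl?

n(Ba(OH)2) delivered = 0.04530 x 0.01907 = 0.0008639 mol.
The reaction is 2 HCl + 1 Ba(OH)2, so n(HCl) = 0.0008639 x 2/1 = 0.001728 mol.
[HCl] = 0.001728 mol / 0.02466 L = 0.0701 M.

0.0701 M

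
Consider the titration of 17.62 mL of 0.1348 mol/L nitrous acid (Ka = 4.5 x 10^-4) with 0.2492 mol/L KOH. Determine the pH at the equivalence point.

n(HNO2) = 0.1348 x 0.01762 = 0.002375 mol; V(KOH) at equivalence = 0.002375/0.2492 = 0.009531 L.
At equivalence all the acid is converted to NO2-; total volume = 0.01762 + 0.009531 = 0.02715 L, so [NO2-] = 0.002375/0.02715 = 0.08748 M.
Kb = Kw/Ka = 1.0e-14 / 4.5 x 10^-4 = 2.22e-11.
[OH^-] = sqrt(Kb x [NO2-]) = sqrt(2.22e-11 x 0.08748) = 1.39e-6 M.
pOH = 5.86, so pH = 14.00 - 5.86 = 8.14.

8.14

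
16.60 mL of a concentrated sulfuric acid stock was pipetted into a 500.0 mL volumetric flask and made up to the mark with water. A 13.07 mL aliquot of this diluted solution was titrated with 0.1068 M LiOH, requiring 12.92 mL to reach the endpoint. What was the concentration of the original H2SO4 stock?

1.59 M

n(LiOH) = 0.1068 x 0.01292 = 0.001380 mol.
n(H2SO4) in the aliquot = 0.001380 x 1/2 = 0.0006899 mol.
[diluted H2SO4] = 0.0006899 / 0.01307 = 0.05279 M.
Dilution factor = 500.0/16.60 = 30.12, so [stock] = 0.05279 x 30.12 = 1.59 M.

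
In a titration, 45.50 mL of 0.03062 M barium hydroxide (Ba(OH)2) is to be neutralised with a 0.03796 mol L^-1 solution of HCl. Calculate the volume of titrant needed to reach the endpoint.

n(Ba(OH)2) = 0.03062 mol/L x 0.04550 L = 0.001393 mol.
The neutralisation is 1 Ba(OH)2 : 2 HCl, so n(HCl) = 0.001393 x 2/1 = 0.002786 mol.
V(HCl) = 0.002786 / 0.03796 = 0.07340 L = 73.4 mL.

73.4 mL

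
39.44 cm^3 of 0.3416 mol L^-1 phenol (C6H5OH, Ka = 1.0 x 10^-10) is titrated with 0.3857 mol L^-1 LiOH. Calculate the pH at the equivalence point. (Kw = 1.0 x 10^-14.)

n(C6H5OH) = 0.3416 x 0.03944 = 0.01347 mol; V(LiOH) at equivalence = 0.01347/0.3857 = 0.03493 L.
At equivalence all the acid is converted to C6H5O-; total volume = 0.03944 + 0.03493 = 0.07437 L, so [C6H5O-] = 0.01347/0.07437 = 0.1812 M.
Kb = Kw/Ka = 1.0e-14 / 1.0 x 10^-10 = 0.000100.
[OH^-] = sqrt(Kb x [C6H5O-]) = sqrt(0.000100 x 0.1812) = 0.00426 M.
pOH = 2.37, so pH = 14.00 - 2.37 = 11.63.

11.63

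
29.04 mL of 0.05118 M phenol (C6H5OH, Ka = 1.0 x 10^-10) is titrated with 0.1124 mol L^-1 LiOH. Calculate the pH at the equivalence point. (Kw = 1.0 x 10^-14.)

n(C6H5OH) = 0.05118 x 0.02904 = 0.001486 mol; V(LiOH) at equivalence = 0.001486/0.1124 = 0.01322 L.
At equivalence all the acid is converted to C6H5O-; total volume = 0.02904 + 0.01322 = 0.04226 L, so [C6H5O-] = 0.001486/0.04226 = 0.03517 M.
Kb = Kw/Ka = 1.0e-14 / 1.0 x 10^-10 = 0.000100.
[OH^-] = sqrt(Kb x [C6H5O-]) = sqrt(0.000100 x 0.03517) = 0.00188 M.
pOH = 2.73, so pH = 14.00 - 2.73 = 11.27.

11.27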